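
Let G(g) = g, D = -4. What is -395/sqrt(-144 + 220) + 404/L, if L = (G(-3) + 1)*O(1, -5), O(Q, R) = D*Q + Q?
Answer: 202/3 - 395*sqrt(19)/38 ≈ 22.024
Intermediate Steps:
O(Q, R) = -3*Q (O(Q, R) = -4*Q + Q = -3*Q)
L = 6 (L = (-3 + 1)*(-3*1) = -2*(-3) = 6)
-395/sqrt(-144 + 220) + 404/L = -395/sqrt(-144 + 220) + 404/6 = -395*sqrt(19)/38 + 404*(1/6) = -395*sqrt(19)/38 + 202/3 = 202/3 - 395*sqrt(19)/38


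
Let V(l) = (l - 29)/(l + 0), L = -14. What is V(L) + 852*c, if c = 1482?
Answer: 17677339/14 ≈ 1.2627e+6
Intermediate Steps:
V(l) = (-29 + l)/l
V(L) + 852*c = (-29 - 14)/(-14) + 852*1482 = -1/14*(-43) + 1262664 = 43/14 + 1262664 = 17677339/14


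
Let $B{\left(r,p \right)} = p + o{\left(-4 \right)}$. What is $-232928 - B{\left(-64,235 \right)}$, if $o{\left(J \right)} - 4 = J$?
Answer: $-233163$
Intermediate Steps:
$o{\left(J \right)} = 4 + J$
$B{\left(r,p \right)} = p$ ($B{\left(r,p \right)} = p + \left(4 - 4\right) = p + 0 = p$)
$-232928 - B{\left(-64,235 \right)} = -232928 - 235 = -233163$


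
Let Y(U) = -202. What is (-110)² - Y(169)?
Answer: 12302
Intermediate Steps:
(-110)² - Y(169) = (-110)² - 1*(-202) = 12100 + 202 = 12302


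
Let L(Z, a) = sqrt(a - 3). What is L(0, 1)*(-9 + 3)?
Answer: -6*I*sqrt(2) ≈ -8.4853*I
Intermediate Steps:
L(Z, a) = sqrt(-3 + a)
L(0, 1)*(-9 + 3) = sqrt(-3 + 1)*(-9 + 3) = sqrt(-2)*(-6) = (I*sqrt(2))*(-6) = -6*I*sqrt(2)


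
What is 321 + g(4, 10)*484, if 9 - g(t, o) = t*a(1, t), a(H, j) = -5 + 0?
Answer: 14357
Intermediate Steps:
a(H, j) = -5
g(t, o) = 9 + 5*t (g(t, o) = 9 - t*(-5) = 9 - (-5)*t = 9 + 5*t)
321 + g(4, 10)*484 = 321 + (9 + 5*4)*484 = 321 + (9 + 20)*484 = 321 + 29*484 = 321 + 14036 = 14357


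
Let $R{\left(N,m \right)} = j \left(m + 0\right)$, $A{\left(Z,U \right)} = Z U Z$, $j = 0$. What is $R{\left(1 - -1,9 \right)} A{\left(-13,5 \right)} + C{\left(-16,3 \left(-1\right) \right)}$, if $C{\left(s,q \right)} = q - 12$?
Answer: $-15$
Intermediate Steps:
$A{\left(Z,U \right)} = U Z^{2}$ ($A{\left(Z,U \right)} = U Z Z = U Z^{2}$)
$R{\left(N,m \right)} = 0$ ($R{\left(N,m \right)} = 0 \left(m + 0\right) = 0 m = 0$)
$C{\left(s,q \right)} = -12 + q$
$R{\left(1 - -1,9 \right)} A{\left(-13,5 \right)} + C{\left(-16,3 \left(-1\right) \right)} = 0 \cdot 5 \left(-13\right)^{2} + \left(-12 + 3 \left(-1\right)\right) = 0 \cdot 5 \cdot 169 - 15 = 0 \cdot 845 - 15 = 0 - 15 = -15$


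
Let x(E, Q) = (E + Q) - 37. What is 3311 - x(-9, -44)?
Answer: 3401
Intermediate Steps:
x(E, Q) = -37 + E + Q
3311 - x(-9, -44) = 3311 - (-37 - 9 - 44) = 3311 - 1*(-90) = 3311 + 90 = 3401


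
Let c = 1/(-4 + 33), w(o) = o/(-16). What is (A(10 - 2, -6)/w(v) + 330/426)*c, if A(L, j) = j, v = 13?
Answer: 7531/26767 ≈ 0.28135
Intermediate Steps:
w(o) = -o/16 (w(o) = o*(-1/16) = -o/16)
c = 1/29 ≈ 0.034483
(A(10 - 2, -6)/w(v) + 330/426)*c = (-6/((-1/16*13)) + 330/426)*(1/29) = (-6/(-13/16) + 330*(1/426))*(1/29) = (-6*(-16/13) + 55/71)*(1/29) = (96/13 + 55/71)*(1/29) = (7531/923)*(1/29) = 7531/26767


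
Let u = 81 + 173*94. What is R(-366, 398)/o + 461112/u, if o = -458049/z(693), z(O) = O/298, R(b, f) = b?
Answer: 171981662763/6095072821 ≈ 28.216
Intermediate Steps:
z(O) = O/298 (z(O) = O*(1/298) = O/298)
o = -45499534/231 (o = -458049/((1/298)*693) = -458049/693/298 = -458049*298/693 = -45499534/231 ≈ -1.9697e+5)
u = 16343 (u = 81 + 16262 = 16343)
R(-366, 398)/o + 461112/u = -366/(-45499534/231) + 461112/16343 = -366*(-231/45499534) + 461112*(1/16343) = 693/372947 + 461112/16343 = 171981662763/6095072821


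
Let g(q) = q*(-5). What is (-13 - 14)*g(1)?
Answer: 135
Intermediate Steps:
g(q) = -5*q
(-13 - 14)*g(1) = (-13 - 14)*(-5*1) = -27*(-5) = 135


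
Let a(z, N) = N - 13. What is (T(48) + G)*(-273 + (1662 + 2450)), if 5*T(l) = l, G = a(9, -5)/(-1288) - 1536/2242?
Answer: 123730344243/3609620 ≈ 34278.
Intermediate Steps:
a(z, N) = -13 + N
G = -484503/721924 (G = (-13 - 5)/(-1288) - 1536/2242 = -18*(-1/1288) - 1536*1/2242 = 9/644 - 768/1121 = -484503/721924 ≈ -0.67113)
T(l) = l/5
(T(48) + G)*(-273 + (1662 + 2450)) = ((1/5)*48 - 484503/721924)*(-273 + (1662 + 2450)) = (48/5 - 484503/721924)*(-273 + 4112) = (32229837/3609620)*3839 = 123730344243/3609620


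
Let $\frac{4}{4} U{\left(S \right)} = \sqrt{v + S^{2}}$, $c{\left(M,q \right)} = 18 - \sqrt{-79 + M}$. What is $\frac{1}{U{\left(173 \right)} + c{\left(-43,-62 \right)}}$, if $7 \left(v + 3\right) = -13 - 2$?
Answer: $\frac{7}{126 + \sqrt{1466269} - 7 i \sqrt{122}} \approx 0.0052186 + 0.00030181 i$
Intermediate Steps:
$v = - \frac{36}{7}$ ($v = -3 + \frac{-13 - 2}{7} = -3 + \frac{1}{7} \left(-15\right) = -3 - \frac{15}{7} = - \frac{36}{7} \approx -5.1429$)
$U{\left(S \right)} = \sqrt{- \frac{36}{7} + S^{2}}$
$\frac{1}{U{\left(173 \right)} + c{\left(-43,-62 \right)}} = \frac{1}{\frac{\sqrt{-252 + 49 \cdot 173^{2}}}{7} + \left(18 - \sqrt{-79 - 43}\right)} = \frac{1}{\frac{\sqrt{-252 + 49 \cdot 29929}}{7} + \left(18 - \sqrt{-122}\right)} = \frac{1}{\frac{\sqrt{-252 + 1466521}}{7} + \left(18 - i \sqrt{122}\right)} = \frac{1}{\frac{\sqrt{1466269}}{7} + \left(18 - i \sqrt{122}\right)} = \frac{1}{18 + \frac{\sqrt{1466269}}{7} - i \sqrt{122}}$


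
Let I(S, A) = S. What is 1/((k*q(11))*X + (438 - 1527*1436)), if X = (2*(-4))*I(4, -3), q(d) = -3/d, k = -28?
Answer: -11/24118362 ≈ -4.5608e-7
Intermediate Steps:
X = -32 (X = (2*(-4))*4 = -8*4 = -32)
1/((k*q(11))*X + (438 - 1527*1436)) = 1/(-(-84)/11*(-32) + (438 - 1527*1436)) = 1/(-(-84)/11*(-32) + (438 - 2192772)) = 1/(-28*(-3/11)*(-32) - 2192334) = 1/((84/11)*(-32) - 2192334) = 1/(-2688/11 - 2192334) = 1/(-24118362/11) = -11/24118362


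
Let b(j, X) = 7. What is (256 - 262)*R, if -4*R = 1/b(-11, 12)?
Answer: 3/14 ≈ 0.21429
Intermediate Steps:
R = -1/28 (R = -¼/7 = -¼*⅐ = -1/28 ≈ -0.035714)
(256 - 262)*R = (256 - 262)*(-1/28) = -6*(-1/28) = 3/14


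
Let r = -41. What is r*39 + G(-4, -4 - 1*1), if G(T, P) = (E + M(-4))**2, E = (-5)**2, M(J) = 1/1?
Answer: -923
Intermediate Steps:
M(J) = 1
E = 25
G(T, P) = 676 (G(T, P) = (25 + 1)**2 = 26**2 = 676)
r*39 + G(-4, -4 - 1*1) = -41*39 + 676 = -1599 + 676 = -923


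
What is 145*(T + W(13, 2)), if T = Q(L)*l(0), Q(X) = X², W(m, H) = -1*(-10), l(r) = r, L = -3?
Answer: 1450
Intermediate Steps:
W(m, H) = 10
T = 0 (T = (-3)²*0 = 9*0 = 0)
145*(T + W(13, 2)) = 145*(0 + 10) = 145*10 = 1450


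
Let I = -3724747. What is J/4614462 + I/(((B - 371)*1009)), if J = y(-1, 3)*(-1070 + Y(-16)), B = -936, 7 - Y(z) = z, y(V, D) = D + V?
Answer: 2864157000232/1014230291751 ≈ 2.8240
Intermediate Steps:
Y(z) = 7 - z
J = -2094 (J = (3 - 1)*(-1070 + (7 - 1*(-16))) = 2*(-1070 + (7 + 16)) = 2*(-1070 + 23) = 2*(-1047) = -2094)
J/4614462 + I/(((B - 371)*1009)) = -2094/4614462 - 3724747*1/(1009*(-936 - 371)) = -2094*1/4614462 - 3724747/((-1307*1009)) = -349/769077 - 3724747/(-1318763) = -349/769077 - 3724747*(-1/1318763) = -349/769077 + 3724747/1318763 = 2864157000232/1014230291751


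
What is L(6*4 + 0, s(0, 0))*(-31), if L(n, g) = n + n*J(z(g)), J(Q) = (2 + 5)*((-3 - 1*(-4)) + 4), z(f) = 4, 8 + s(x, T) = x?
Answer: -26784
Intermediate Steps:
s(x, T) = -8 + x
J(Q) = 35 (J(Q) = 7*((-3 + 4) + 4) = 7*(1 + 4) = 7*5 = 35)
L(n, g) = 36*n (L(n, g) = n + n*35 = n + 35*n = 36*n)
L(6*4 + 0, s(0, 0))*(-31) = (36*(6*4 + 0))*(-31) = (36*(24 + 0))*(-31) = (36*24)*(-31) = 864*(-31) = -26784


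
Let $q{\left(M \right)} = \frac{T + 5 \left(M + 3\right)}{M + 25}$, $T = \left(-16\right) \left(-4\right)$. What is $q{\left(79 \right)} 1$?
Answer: $\frac{237}{52} \approx 4.5577$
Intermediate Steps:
$T = 64$
$q{\left(M \right)} = \frac{79 + 5 M}{25 + M}$ ($q{\left(M \right)} = \frac{64 + 5 \left(M + 3\right)}{M + 25} = \frac{64 + 5 \left(3 + M\right)}{25 + M} = \frac{64 + \left(15 + 5 M\right)}{25 + M} = \frac{79 + 5 M}{25 + M}$)
$q{\left(79 \right)} 1 = \frac{79 + 5 \cdot 79}{25 + 79} \cdot 1 = \frac{79 + 395}{104} \cdot 1 = \frac{1}{104} \cdot 474 \cdot 1 = \frac{237}{52} \cdot 1 = \frac{237}{52}$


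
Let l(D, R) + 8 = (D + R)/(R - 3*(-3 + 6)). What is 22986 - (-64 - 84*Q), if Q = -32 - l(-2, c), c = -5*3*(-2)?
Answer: 20922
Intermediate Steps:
c = 30 (c = -15*(-2) = 30)
l(D, R) = -8 + (D + R)/(-9 + R) (l(D, R) = -8 + (D + R)/(R - 3*(-3 + 6)) = -8 + (D + R)/(R - 3*3) = -8 + (D + R)/(R - 9) = -8 + (D + R)/(-9 + R))
Q = -76/3 (Q = -32 - (72 - 2 - 7*30)/(-9 + 30) = -32 - (72 - 2 - 210)/21 = -32 - (-140)/21 = -32 - 1*(-20/3) = -32 + 20/3 = -76/3 ≈ -25.333)
22986 - (-64 - 84*Q) = 22986 - (-64 - 84*(-76/3)) = 22986 - (-64 + 2128) = 22986 - 1*2064 = 22986 - 2064 = 20922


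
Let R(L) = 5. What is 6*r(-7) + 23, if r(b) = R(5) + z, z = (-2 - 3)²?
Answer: 203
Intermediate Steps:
z = 25 (z = (-5)² = 25)
r(b) = 30 (r(b) = 5 + 25 = 30)
6*r(-7) + 23 = 6*30 + 23 = 180 + 23 = 203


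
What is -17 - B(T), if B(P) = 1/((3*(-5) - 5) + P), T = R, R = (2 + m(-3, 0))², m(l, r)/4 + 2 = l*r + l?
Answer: -5169/304 ≈ -17.003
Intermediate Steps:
m(l, r) = -8 + 4*l + 4*l*r (m(l, r) = -8 + 4*(l*r + l) = -8 + 4*(l + l*r) = -8 + (4*l + 4*l*r) = -8 + 4*l + 4*l*r)
R = 324 (R = (2 + (-8 + 4*(-3) + 4*(-3)*0))² = (2 + (-8 - 12 + 0))² = (2 - 20)² = (-18)² = 324)
T = 324
B(P) = 1/(-20 + P) (B(P) = 1/((-15 - 5) + P) = 1/(-20 + P))
-17 - B(T) = -17 - 1/(-20 + 324) = -17 - 1/304 = -5169/304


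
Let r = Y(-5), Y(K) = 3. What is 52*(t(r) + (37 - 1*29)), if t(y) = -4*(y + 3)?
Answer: -832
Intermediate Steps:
r = 3
t(y) = -12 - 4*y (t(y) = -4*(3 + y) = -12 - 4*y)
52*(t(r) + (37 - 1*29)) = 52*((-12 - 4*3) + (37 - 1*29)) = 52*((-12 - 12) + (37 - 29)) = 52*(-24 + 8) = 52*(-16) = -832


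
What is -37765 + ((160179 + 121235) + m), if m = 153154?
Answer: 396803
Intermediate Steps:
-37765 + ((160179 + 121235) + m) = -37765 + ((160179 + 121235) + 153154) = -37765 + (281414 + 153154) = -37765 + 434568 = 396803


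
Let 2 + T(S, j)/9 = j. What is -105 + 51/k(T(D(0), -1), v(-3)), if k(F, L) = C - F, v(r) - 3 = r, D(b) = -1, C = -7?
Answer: -2049/20 ≈ -102.45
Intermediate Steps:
v(r) = 3 + r
T(S, j) = -18 + 9*j
k(F, L) = -7 - F
-105 + 51/k(T(D(0), -1), v(-3)) = -105 + 51/(-7 - (-18 + 9*(-1))) = -105 + 51/(-7 - (-18 - 9)) = -105 + 51/(-7 - 1*(-27)) = -105 + 51/(-7 + 27) = -105 + 51/20 = -2049/20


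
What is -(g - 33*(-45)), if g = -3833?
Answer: 2348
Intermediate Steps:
-(g - 33*(-45)) = -(-3833 - 33*(-45)) = -(-3833 - 1*(-1485)) = -(-3833 + 1485) = -1*(-2348) = 2348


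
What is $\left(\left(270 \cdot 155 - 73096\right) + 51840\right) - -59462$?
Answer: $80056$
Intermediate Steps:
$\left(\left(270 \cdot 155 - 73096\right) + 51840\right) - -59462 = \left(\left(41850 - 73096\right) + 51840\right) + 59462 = \left(-31246 + 51840\right) + 59462 = 20594 + 59462 = 80056$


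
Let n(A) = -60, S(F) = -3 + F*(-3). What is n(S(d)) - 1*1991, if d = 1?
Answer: -2051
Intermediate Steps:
S(F) = -3 - 3*F
n(S(d)) - 1*1991 = -60 - 1*1991 = -60 - 1991 = -2051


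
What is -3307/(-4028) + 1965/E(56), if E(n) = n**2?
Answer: 4571443/3157952 ≈ 1.4476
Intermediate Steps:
-3307/(-4028) + 1965/E(56) = -3307/(-4028) + 1965/(56**2) = -3307*(-1/4028) + 1965/3136 = 3307/4028 + 1965*(1/3136) = 3307/4028 + 1965/3136 = 4571443/3157952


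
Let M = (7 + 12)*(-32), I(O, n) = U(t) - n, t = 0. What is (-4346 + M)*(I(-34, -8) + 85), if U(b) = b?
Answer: -460722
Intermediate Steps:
I(O, n) = -n (I(O, n) = 0 - n = -n)
M = -608 (M = 19*(-32) = -608)
(-4346 + M)*(I(-34, -8) + 85) = (-4346 - 608)*(-1*(-8) + 85) = -4954*(8 + 85) = -4954*93 = -460722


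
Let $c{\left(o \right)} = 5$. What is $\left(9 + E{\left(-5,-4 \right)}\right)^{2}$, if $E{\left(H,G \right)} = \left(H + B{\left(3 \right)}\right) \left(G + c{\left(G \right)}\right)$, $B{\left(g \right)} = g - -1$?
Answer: $64$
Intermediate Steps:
$B{\left(g \right)} = 1 + g$ ($B{\left(g \right)} = g + 1 = 1 + g$)
$E{\left(H,G \right)} = \left(4 + H\right) \left(5 + G\right)$ ($E{\left(H,G \right)} = \left(H + \left(1 + 3\right)\right) \left(G + 5\right) = \left(H + 4\right) \left(5 + G\right) = \left(4 + H\right) \left(5 + G\right)$)
$\left(9 + E{\left(-5,-4 \right)}\right)^{2} = \left(9 + \left(20 + 4 \left(-4\right) + 5 \left(-5\right) - -20\right)\right)^{2} = \left(9 + \left(20 - 16 - 25 + 20\right)\right)^{2} = \left(9 - 1\right)^{2} = 8^{2} = 64$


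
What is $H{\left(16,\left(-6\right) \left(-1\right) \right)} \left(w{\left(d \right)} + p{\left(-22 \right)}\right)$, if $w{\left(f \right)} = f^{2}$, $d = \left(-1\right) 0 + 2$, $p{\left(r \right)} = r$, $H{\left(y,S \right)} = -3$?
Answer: $54$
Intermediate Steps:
$d = 2$ ($d = 0 + 2 = 2$)
$H{\left(16,\left(-6\right) \left(-1\right) \right)} \left(w{\left(d \right)} + p{\left(-22 \right)}\right) = - 3 \left(2^{2} - 22\right) = - 3 \left(4 - 22\right) = \left(-3\right) \left(-18\right) = 54$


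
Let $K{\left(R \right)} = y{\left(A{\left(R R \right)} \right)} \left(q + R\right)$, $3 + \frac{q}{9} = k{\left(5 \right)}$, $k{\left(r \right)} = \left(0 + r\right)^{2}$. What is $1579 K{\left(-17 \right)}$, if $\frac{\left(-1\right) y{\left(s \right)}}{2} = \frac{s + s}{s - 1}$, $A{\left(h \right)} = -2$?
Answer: $- \frac{2286392}{3} \approx -7.6213 \cdot 10^{5}$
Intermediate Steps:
$k{\left(r \right)} = r^{2}$
$y{\left(s \right)} = - \frac{4 s}{-1 + s}$ ($y{\left(s \right)} = - 2 \frac{s + s}{s - 1} = - 2 \frac{2 s}{-1 + s} = - \frac{4 s}{-1 + s}$)
$q = 198$ ($q = -27 + 9 \cdot 5^{2} = -27 + 9 \cdot 25 = -27 + 225 = 198$)
$K{\left(R \right)} = -528 - \frac{8 R}{3}$ ($K{\left(R \right)} = \left(-4\right) \left(-2\right) \frac{1}{-1 - 2} \left(198 + R\right) = \left(-4\right) \left(-2\right) \frac{1}{-3} \left(198 + R\right) = \left(-4\right) \left(-2\right) \left(- \frac{1}{3}\right) \left(198 + R\right) = - \frac{8 \left(198 + R\right)}{3} = -528 - \frac{8 R}{3}$)
$1579 K{\left(-17 \right)} = 1579 \left(-528 - - \frac{136}{3}\right) = 1579 \left(-528 + \frac{136}{3}\right) = 1579 \left(- \frac{1448}{3}\right) = - \frac{2286392}{3}$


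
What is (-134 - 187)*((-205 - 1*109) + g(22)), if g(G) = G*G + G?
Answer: -61632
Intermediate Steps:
g(G) = G + G**2 (g(G) = G**2 + G = G + G**2)
(-134 - 187)*((-205 - 1*109) + g(22)) = (-134 - 187)*((-205 - 1*109) + 22*(1 + 22)) = -321*((-205 - 109) + 22*23) = -321*(-314 + 506) = -321*192 = -61632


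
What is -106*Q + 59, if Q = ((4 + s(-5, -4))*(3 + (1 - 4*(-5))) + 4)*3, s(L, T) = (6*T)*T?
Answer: -764413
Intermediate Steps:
s(L, T) = 6*T²
Q = 7212 (Q = ((4 + 6*(-4)²)*(3 + (1 - 4*(-5))) + 4)*3 = ((4 + 6*16)*(3 + (1 + 20)) + 4)*3 = ((4 + 96)*(3 + 21) + 4)*3 = (100*24 + 4)*3 = (2400 + 4)*3 = 2404*3 = 7212)
-106*Q + 59 = -106*7212 + 59 = -764472 + 59 = -764413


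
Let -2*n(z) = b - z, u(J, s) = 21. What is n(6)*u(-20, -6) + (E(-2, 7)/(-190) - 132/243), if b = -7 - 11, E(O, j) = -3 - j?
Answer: 387073/1539 ≈ 251.51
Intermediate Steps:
b = -18
n(z) = 9 + z/2 (n(z) = -(-18 - z)/2 = 9 + z/2)
n(6)*u(-20, -6) + (E(-2, 7)/(-190) - 132/243) = (9 + (½)*6)*21 + ((-3 - 1*7)/(-190) - 132/243) = (9 + 3)*21 + ((-3 - 7)*(-1/190) - 132*1/243) = 12*21 + (-10*(-1/190) - 44/81) = 252 + (1/19 - 44/81) = 252 - 755/1539 = 387073/1539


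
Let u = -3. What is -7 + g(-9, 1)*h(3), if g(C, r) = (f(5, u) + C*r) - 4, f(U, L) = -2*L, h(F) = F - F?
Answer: -7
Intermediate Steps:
h(F) = 0
g(C, r) = 2 + C*r (g(C, r) = (-2*(-3) + C*r) - 4 = (6 + C*r) - 4 = 2 + C*r)
-7 + g(-9, 1)*h(3) = -7 + (2 - 9*1)*0 = -7 + (2 - 9)*0 = -7 - 7*0 = -7 + 0 = -7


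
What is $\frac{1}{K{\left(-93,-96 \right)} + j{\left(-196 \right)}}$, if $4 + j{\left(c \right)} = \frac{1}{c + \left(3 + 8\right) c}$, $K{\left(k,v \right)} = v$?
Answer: $- \frac{2352}{235201} \approx -0.01$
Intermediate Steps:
$j{\left(c \right)} = -4 + \frac{1}{12 c}$ ($j{\left(c \right)} = -4 + \frac{1}{c + \left(3 + 8\right) c} = -4 + \frac{1}{c + 11 c} = -4 + \frac{1}{12 c}$)
$\frac{1}{K{\left(-93,-96 \right)} + j{\left(-196 \right)}} = \frac{1}{-96 - \left(4 - \frac{1}{12 \left(-196\right)}\right)} = \frac{1}{-96 + \left(-4 + \frac{1}{12} \left(- \frac{1}{196}\right)\right)} = \frac{1}{-96 - \frac{9409}{2352}} = \frac{1}{- \frac{235201}{2352}} = - \frac{2352}{235201}$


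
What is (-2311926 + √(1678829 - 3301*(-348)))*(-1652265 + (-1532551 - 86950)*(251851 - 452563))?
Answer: -751495320396662922 + 325051632447*√2827577 ≈ -7.5095e+17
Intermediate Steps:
(-2311926 + √(1678829 - 3301*(-348)))*(-1652265 + (-1532551 - 86950)*(251851 - 452563)) = (-2311926 + √(1678829 + 1148748))*(-1652265 - 1619501*(-200712)) = (-2311926 + √2827577)*(-1652265 + 325053284712) = (-2311926 + √2827577)*325051632447 = -751495320396662922 + 325051632447*√2827577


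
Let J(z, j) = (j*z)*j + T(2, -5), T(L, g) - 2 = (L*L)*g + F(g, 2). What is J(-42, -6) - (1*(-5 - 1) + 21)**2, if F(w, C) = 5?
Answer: -1750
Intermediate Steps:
T(L, g) = 7 + g*L**2 (T(L, g) = 2 + ((L*L)*g + 5) = 2 + (L**2*g + 5) = 2 + (g*L**2 + 5) = 2 + (5 + g*L**2) = 7 + g*L**2)
J(z, j) = -13 + z*j**2 (J(z, j) = (j*z)*j + (7 - 5*2**2) = z*j**2 + (7 - 5*4) = z*j**2 + (7 - 20) = z*j**2 - 13 = -13 + z*j**2)
J(-42, -6) - (1*(-5 - 1) + 21)**2 = (-13 - 42*(-6)**2) - (1*(-5 - 1) + 21)**2 = (-13 - 42*36) - (1*(-6) + 21)**2 = (-13 - 1512) - (-6 + 21)**2 = -1525 - 1*15**2 = -1525 - 1*225 = -1525 - 225 = -1750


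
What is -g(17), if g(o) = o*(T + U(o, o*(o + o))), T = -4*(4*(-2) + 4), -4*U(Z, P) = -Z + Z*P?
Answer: 165665/4 ≈ 41416.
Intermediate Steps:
U(Z, P) = Z/4 - P*Z/4 (U(Z, P) = -(-Z + Z*P)/4 = -(-Z + P*Z)/4 = Z/4 - P*Z/4)
T = 16 (T = -4*(-8 + 4) = -4*(-4) = 16)
g(o) = o*(16 + o*(1 - 2*o**2)/4) (g(o) = o*(16 + o*(1 - o*(o + o))/4) = o*(16 + o*(1 - o*2*o)/4) = o*(16 + o*(1 - 2*o**2)/4))
-g(17) = -17*(64 + 17 - 2*17**3)/4 = -17*(64 + 17 - 2*4913)/4 = -17*(64 + 17 - 9826)/4 = -17*(-9745)/4 = -1*(-165665/4) = 165665/4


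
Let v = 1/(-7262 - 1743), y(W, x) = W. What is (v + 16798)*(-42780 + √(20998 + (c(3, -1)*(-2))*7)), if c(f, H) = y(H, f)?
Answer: -1294231801884/1801 + 302531978*√5253/9005 ≈ -7.1618e+8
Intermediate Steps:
c(f, H) = H
v = -1/9005 (v = 1/(-9005) = -1/9005 ≈ -0.00011105)
(v + 16798)*(-42780 + √(20998 + (c(3, -1)*(-2))*7)) = (-1/9005 + 16798)*(-42780 + √(20998 - 1*(-2)*7)) = 151265989*(-42780 + √(20998 + 2*7))/9005 = 151265989*(-42780 + √(20998 + 14))/9005 = 151265989*(-42780 + √21012)/9005 = 151265989*(-42780 + 2*√5253)/9005 = -1294231801884/1801 + 302531978*√5253/9005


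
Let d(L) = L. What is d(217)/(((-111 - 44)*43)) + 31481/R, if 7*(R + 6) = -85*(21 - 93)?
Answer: 47336359/1306770 ≈ 36.224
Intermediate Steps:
R = 6078/7 (R = -6 + (-85*(21 - 93))/7 = -6 + (-85*(-72))/7 = -6 + (⅐)*6120 = -6 + 6120/7 = 6078/7 ≈ 868.29)
d(217)/(((-111 - 44)*43)) + 31481/R = 217/(((-111 - 44)*43)) + 31481/(6078/7) = 217/((-155*43)) + 31481*(7/6078) = 217/(-6665) + 220367/6078 = 217*(-1/6665) + 220367/6078 = -7/215 + 220367/6078 = 47336359/1306770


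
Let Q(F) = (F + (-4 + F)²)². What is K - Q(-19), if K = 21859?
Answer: -238241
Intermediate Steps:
K - Q(-19) = 21859 - (-19 + (-4 - 19)²)² = 21859 - (-19 + (-23)²)² = 21859 - (-19 + 529)² = 21859 - 1*510² = 21859 - 1*260100 = 21859 - 260100 = -238241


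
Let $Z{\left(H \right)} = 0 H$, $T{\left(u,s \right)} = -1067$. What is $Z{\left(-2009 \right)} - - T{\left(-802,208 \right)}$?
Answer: $-1067$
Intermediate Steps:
$Z{\left(H \right)} = 0$
$Z{\left(-2009 \right)} - - T{\left(-802,208 \right)} = 0 - \left(-1\right) \left(-1067\right) = 0 - 1067 = -1067$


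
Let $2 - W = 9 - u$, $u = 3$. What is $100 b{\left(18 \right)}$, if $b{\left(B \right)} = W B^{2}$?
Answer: $-129600$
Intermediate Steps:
$W = -4$ ($W = 2 - \left(9 - 3\right) = 2 - 6 = -4$)
$b{\left(B \right)} = - 4 B^{2}$
$100 b{\left(18 \right)} = 100 \left(- 4 \cdot 18^{2}\right) = 100 \left(\left(-4\right) 324\right) = 100 \left(-1296\right) = -129600$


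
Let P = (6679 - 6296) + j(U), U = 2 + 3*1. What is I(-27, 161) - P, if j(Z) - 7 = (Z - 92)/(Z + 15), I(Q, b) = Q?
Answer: -8253/20 ≈ -412.65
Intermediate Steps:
U = 5 (U = 2 + 3 = 5)
j(Z) = 7 + (-92 + Z)/(15 + Z) (j(Z) = 7 + (Z - 92)/(Z + 15) = 7 + (-92 + Z)/(15 + Z))
P = 7713/20 (P = (6679 - 6296) + (13 + 8*5)/(15 + 5) = 383 + (13 + 40)/20 = 383 + (1/20)*53 = 383 + 53/20 = 7713/20 ≈ 385.65)
I(-27, 161) - P = -27 - 1*7713/20 = -27 - 7713/20 = -8253/20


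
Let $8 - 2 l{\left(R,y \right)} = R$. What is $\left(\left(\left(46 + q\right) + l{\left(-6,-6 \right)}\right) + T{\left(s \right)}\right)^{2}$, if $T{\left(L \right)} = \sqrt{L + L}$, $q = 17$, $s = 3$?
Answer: $\left(70 + \sqrt{6}\right)^{2} \approx 5248.9$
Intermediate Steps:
$l{\left(R,y \right)} = 4 - \frac{R}{2}$
$T{\left(L \right)} = \sqrt{2} \sqrt{L}$ ($T{\left(L \right)} = \sqrt{2 L} = \sqrt{2} \sqrt{L}$)
$\left(\left(\left(46 + q\right) + l{\left(-6,-6 \right)}\right) + T{\left(s \right)}\right)^{2} = \left(\left(\left(46 + 17\right) + \left(4 - -3\right)\right) + \sqrt{2} \sqrt{3}\right)^{2} = \left(\left(63 + \left(4 + 3\right)\right) + \sqrt{6}\right)^{2} = \left(\left(63 + 7\right) + \sqrt{6}\right)^{2} = \left(70 + \sqrt{6}\right)^{2}$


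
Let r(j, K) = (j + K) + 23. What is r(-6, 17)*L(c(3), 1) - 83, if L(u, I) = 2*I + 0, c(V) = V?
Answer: -15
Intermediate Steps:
L(u, I) = 2*I
r(j, K) = 23 + K + j (r(j, K) = (K + j) + 23 = 23 + K + j)
r(-6, 17)*L(c(3), 1) - 83 = (23 + 17 - 6)*(2*1) - 83 = 34*2 - 83 = 68 - 83 = -15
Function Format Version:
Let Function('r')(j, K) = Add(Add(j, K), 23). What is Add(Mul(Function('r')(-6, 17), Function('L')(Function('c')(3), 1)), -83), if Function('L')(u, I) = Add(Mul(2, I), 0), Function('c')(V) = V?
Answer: -15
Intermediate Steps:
Function('L')(u, I) = Mul(2, I)
Function('r')(j, K) = Add(23, K, j) (Function('r')(j, K) = Add(Add(K, j), 23) = Add(23, K, j))
Add(Mul(Function('r')(-6, 17), Function('L')(Function('c')(3), 1)), -83) = Add(Mul(Add(23, 17, -6), Mul(2, 1)), -83) = Add(Mul(34, 2), -83) = Add(68, -83) = -15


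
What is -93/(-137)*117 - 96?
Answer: -2271/137 ≈ -16.577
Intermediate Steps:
-93/(-137)*117 - 96 = -93*(-1/137)*117 - 96 = (93/137)*117 - 96 = 10881/137 - 96 = -2271/137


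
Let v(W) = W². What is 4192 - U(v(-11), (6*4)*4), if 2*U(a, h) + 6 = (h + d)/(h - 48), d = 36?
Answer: 33549/8 ≈ 4193.6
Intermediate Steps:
U(a, h) = -3 + (36 + h)/(2*(-48 + h)) (U(a, h) = -3 + ((h + 36)/(h - 48))/2 = -3 + ((36 + h)/(-48 + h))/2 = -3 + (36 + h)/(2*(-48 + h)))
4192 - U(v(-11), (6*4)*4) = 4192 - (324 - 5*6*4*4)/(2*(-48 + (6*4)*4)) = 4192 - (324 - 120*4)/(2*(-48 + 24*4)) = 4192 - (324 - 5*96)/(2*(-48 + 96)) = 4192 - (324 - 480)/(2*48) = 4192 - (-156)/(2*48) = 4192 - 1*(-13/8) = 4192 + 13/8 = 33549/8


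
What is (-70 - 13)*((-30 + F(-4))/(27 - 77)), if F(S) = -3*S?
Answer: -747/25 ≈ -29.880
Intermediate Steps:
(-70 - 13)*((-30 + F(-4))/(27 - 77)) = (-70 - 13)*((-30 - 3*(-4))/(27 - 77)) = -83*(-30 + 12)/(-50) = -(-1494)*(-1)/50 = -83*9/25 = -747/25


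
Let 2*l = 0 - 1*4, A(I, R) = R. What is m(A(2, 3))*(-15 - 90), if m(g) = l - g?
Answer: 525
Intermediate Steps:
l = -2 (l = (0 - 1*4)/2 = (0 - 4)/2 = (1/2)*(-4) = -2)
m(g) = -2 - g
m(A(2, 3))*(-15 - 90) = (-2 - 1*3)*(-15 - 90) = (-2 - 3)*(-105) = -5*(-105) = 525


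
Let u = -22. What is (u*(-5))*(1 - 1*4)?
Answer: -330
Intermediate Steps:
(u*(-5))*(1 - 1*4) = (-22*(-5))*(1 - 1*4) = 110*(1 - 4) = 110*(-3) = -330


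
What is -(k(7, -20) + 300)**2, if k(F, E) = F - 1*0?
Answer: -94249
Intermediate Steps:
k(F, E) = F (k(F, E) = F + 0 = F)
-(k(7, -20) + 300)**2 = -(7 + 300)**2 = -1*307**2 = -1*94249 = -94249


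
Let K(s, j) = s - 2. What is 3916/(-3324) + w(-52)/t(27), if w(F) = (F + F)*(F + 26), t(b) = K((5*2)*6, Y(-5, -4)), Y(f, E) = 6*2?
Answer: 1095121/24099 ≈ 45.443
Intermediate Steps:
Y(f, E) = 12
K(s, j) = -2 + s
t(b) = 58 (t(b) = -2 + (5*2)*6 = -2 + 10*6 = -2 + 60 = 58)
w(F) = 2*F*(26 + F) (w(F) = (2*F)*(26 + F) = 2*F*(26 + F))
3916/(-3324) + w(-52)/t(27) = 3916/(-3324) + (2*(-52)*(26 - 52))/58 = 3916*(-1/3324) + (2*(-52)*(-26))*(1/58) = -979/831 + 2704*(1/58) = -979/831 + 1352/29 = 1095121/24099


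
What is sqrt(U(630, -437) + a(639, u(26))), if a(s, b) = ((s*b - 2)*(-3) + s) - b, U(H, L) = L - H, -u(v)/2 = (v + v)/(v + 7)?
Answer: sqrt(6123018)/33 ≈ 74.984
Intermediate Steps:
u(v) = -4*v/(7 + v) (u(v) = -2*(v + v)/(v + 7) = -2*2*v/(7 + v) = -4*v/(7 + v))
a(s, b) = 6 + s - b - 3*b*s (a(s, b) = ((b*s - 2)*(-3) + s) - b = ((-2 + b*s)*(-3) + s) - b = ((6 - 3*b*s) + s) - b = (6 + s - 3*b*s) - b = 6 + s - b - 3*b*s)
sqrt(U(630, -437) + a(639, u(26))) = sqrt((-437 - 1*630) + (6 + 639 - (-4)*26/(7 + 26) - 3*(-4*26/(7 + 26))*639)) = sqrt((-437 - 630) + (6 + 639 - (-4)*26/33 - 3*(-4*26/33)*639)) = sqrt(-1067 + (6 + 639 - (-4)*26/33 - 3*(-4*26*1/33)*639)) = sqrt(-1067 + (6 + 639 - 1*(-104/33) - 3*(-104/33)*639)) = sqrt(-1067 + (6 + 639 + 104/33 + 66456/11)) = sqrt(-1067 + 220757/33) = sqrt(185546/33) = sqrt(6123018)/33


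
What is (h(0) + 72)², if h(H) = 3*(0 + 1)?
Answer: 5625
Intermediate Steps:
h(H) = 3 (h(H) = 3*1 = 3)
(h(0) + 72)² = (3 + 72)² = 75² = 5625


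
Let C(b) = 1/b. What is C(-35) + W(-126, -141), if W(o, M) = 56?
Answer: 1959/35 ≈ 55.971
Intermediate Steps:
C(-35) + W(-126, -141) = 1/(-35) + 56 = -1/35 + 56 = 1959/35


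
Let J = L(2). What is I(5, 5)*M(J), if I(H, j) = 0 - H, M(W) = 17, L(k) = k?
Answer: -85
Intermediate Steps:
J = 2
I(H, j) = -H
I(5, 5)*M(J) = -1*5*17 = -5*17 = -85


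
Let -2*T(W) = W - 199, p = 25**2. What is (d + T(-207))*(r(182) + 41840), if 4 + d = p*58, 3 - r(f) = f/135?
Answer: 205886659727/135 ≈ 1.5251e+9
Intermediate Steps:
p = 625
T(W) = 199/2 - W/2 (T(W) = -(W - 199)/2 = -(-199 + W)/2 = 199/2 - W/2)
r(f) = 3 - f/135
d = 36246 (d = -4 + 625*58 = -4 + 36250 = 36246)
(d + T(-207))*(r(182) + 41840) = (36246 + (199/2 - 1/2*(-207)))*((3 - 1/135*182) + 41840) = (36246 + (199/2 + 207/2))*((3 - 182/135) + 41840) = (36246 + 203)*(223/135 + 41840) = 36449*(5648623/135) = 205886659727/135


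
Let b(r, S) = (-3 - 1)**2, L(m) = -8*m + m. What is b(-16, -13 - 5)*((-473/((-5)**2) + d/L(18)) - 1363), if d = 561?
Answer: -11645528/525 ≈ -22182.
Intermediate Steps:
L(m) = -7*m
b(r, S) = 16 (b(r, S) = (-4)**2 = 16)
b(-16, -13 - 5)*((-473/((-5)**2) + d/L(18)) - 1363) = 16*((-473/((-5)**2) + 561/((-7*18))) - 1363) = 16*((-473/25 + 561/(-126)) - 1363) = 16*((-473*1/25 + 561*(-1/126)) - 1363) = 16*((-473/25 - 187/42) - 1363) = 16*(-24541/1050 - 1363) = 16*(-1455691/1050) = -11645528/525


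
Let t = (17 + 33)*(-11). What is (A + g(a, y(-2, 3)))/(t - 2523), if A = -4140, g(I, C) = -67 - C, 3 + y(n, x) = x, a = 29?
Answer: 601/439 ≈ 1.3690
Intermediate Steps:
t = -550 (t = 50*(-11) = -550)
y(n, x) = -3 + x
(A + g(a, y(-2, 3)))/(t - 2523) = (-4140 + (-67 - (-3 + 3)))/(-550 - 2523) = (-4140 + (-67 - 1*0))/(-3073) = (-4140 + (-67 + 0))*(-1/3073) = (-4140 - 67)*(-1/3073) = -4207*(-1/3073) = 601/439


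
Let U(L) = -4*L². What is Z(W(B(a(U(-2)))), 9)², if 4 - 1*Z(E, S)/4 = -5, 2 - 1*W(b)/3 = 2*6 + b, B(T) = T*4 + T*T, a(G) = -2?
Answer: 1296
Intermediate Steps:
B(T) = T² + 4*T (B(T) = 4*T + T² = T² + 4*T)
W(b) = -30 - 3*b (W(b) = 6 - 3*(2*6 + b) = 6 - 3*(12 + b) = 6 + (-36 - 3*b) = -30 - 3*b)
Z(E, S) = 36 (Z(E, S) = 16 - 4*(-5) = 16 + 20 = 36)
Z(W(B(a(U(-2)))), 9)² = 36² = 1296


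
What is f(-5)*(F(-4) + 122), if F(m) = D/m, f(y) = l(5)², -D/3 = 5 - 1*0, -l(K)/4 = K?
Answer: 50300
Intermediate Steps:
l(K) = -4*K
D = -15 (D = -3*(5 - 1*0) = -3*(5 + 0) = -3*5 = -15)
f(y) = 400 (f(y) = (-4*5)² = (-20)² = 400)
F(m) = -15/m
f(-5)*(F(-4) + 122) = 400*(-15/(-4) + 122) = 400*(-15*(-¼) + 122) = 400*(15/4 + 122) = 400*(503/4) = 50300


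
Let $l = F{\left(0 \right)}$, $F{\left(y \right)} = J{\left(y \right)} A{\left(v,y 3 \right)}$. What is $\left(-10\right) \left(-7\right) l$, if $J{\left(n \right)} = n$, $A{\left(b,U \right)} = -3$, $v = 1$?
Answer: $0$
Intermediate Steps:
$F{\left(y \right)} = - 3 y$ ($F{\left(y \right)} = y \left(-3\right) = - 3 y$)
$l = 0$ ($l = \left(-3\right) 0 = 0$)
$\left(-10\right) \left(-7\right) l = \left(-10\right) \left(-7\right) 0 = 70 \cdot 0 = 0$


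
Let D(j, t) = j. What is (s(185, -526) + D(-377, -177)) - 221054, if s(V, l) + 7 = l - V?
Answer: -222149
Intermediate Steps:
s(V, l) = -7 + l - V (s(V, l) = -7 + (l - V) = -7 + l - V)
(s(185, -526) + D(-377, -177)) - 221054 = ((-7 - 526 - 1*185) - 377) - 221054 = ((-7 - 526 - 185) - 377) - 221054 = (-718 - 377) - 221054 = -1095 - 221054 = -222149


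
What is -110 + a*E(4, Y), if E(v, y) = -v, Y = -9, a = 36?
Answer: -254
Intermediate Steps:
-110 + a*E(4, Y) = -110 + 36*(-1*4) = -110 + 36*(-4) = -110 - 144 = -254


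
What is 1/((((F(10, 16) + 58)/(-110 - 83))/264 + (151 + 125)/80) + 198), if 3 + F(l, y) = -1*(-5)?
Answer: 42460/8553517 ≈ 0.0049640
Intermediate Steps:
F(l, y) = 2 (F(l, y) = -3 - 1*(-5) = -3 + 5 = 2)
1/((((F(10, 16) + 58)/(-110 - 83))/264 + (151 + 125)/80) + 198) = 1/((((2 + 58)/(-110 - 83))/264 + (151 + 125)/80) + 198) = 1/(((60/(-193))*(1/264) + 276*(1/80)) + 198) = 1/(((60*(-1/193))*(1/264) + 69/20) + 198) = 1/((-60/193*1/264 + 69/20) + 198) = 1/((-5/4246 + 69/20) + 198) = 1/(146437/42460 + 198) = 1/(8553517/42460) = 42460/8553517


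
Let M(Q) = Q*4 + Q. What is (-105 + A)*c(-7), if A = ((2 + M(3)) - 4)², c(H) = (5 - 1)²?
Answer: 1024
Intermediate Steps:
c(H) = 16 (c(H) = 4² = 16)
M(Q) = 5*Q (M(Q) = 4*Q + Q = 5*Q)
A = 169 (A = ((2 + 5*3) - 4)² = ((2 + 15) - 4)² = (17 - 4)² = 13² = 169)
(-105 + A)*c(-7) = (-105 + 169)*16 = 64*16 = 1024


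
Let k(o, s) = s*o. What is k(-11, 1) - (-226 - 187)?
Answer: 402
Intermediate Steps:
k(o, s) = o*s
k(-11, 1) - (-226 - 187) = -11*1 - (-226 - 187) = -11 - 1*(-413) = -11 + 413 = 402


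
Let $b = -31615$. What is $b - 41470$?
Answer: $-73085$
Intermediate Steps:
$b - 41470 = -31615 - 41470 = -73085$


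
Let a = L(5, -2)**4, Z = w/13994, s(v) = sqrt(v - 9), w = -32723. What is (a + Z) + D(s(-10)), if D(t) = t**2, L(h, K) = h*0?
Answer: -298609/13994 ≈ -21.338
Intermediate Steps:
s(v) = sqrt(-9 + v)
L(h, K) = 0
Z = -32723/13994 ≈ -2.3384
a = 0 (a = 0**4 = 0)
(a + Z) + D(s(-10)) = (0 - 32723/13994) + (sqrt(-9 - 10))**2 = -32723/13994 + (sqrt(-19))**2 = -32723/13994 + (I*sqrt(19))**2 = -32723/13994 - 19 = -298609/13994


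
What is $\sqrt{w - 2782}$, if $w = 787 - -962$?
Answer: $i \sqrt{1033} \approx 32.14 i$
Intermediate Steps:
$w = 1749$ ($w = 787 + 962 = 1749$)
$\sqrt{w - 2782} = \sqrt{1749 - 2782} = \sqrt{-1033} = i \sqrt{1033}$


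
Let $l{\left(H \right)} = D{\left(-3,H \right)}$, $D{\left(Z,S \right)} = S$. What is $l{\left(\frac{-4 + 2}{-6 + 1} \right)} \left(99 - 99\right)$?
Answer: $0$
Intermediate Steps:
$l{\left(H \right)} = H$
$l{\left(\frac{-4 + 2}{-6 + 1} \right)} \left(99 - 99\right) = \frac{-4 + 2}{-6 + 1} \left(99 - 99\right) = - \frac{2}{-5} \cdot 0 = \left(-2\right) \left(- \frac{1}{5}\right) 0 = \frac{2}{5} \cdot 0 = 0$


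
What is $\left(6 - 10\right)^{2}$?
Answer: $16$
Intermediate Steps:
$\left(6 - 10\right)^{2} = \left(-4\right)^{2} = 16$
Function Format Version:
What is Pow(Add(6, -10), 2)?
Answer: 16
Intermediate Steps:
Pow(Add(6, -10), 2) = Pow(-4, 2) = 16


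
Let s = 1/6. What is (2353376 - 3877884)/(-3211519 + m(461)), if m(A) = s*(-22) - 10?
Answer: 2286762/4817299 ≈ 0.47470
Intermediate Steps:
s = ⅙ ≈ 0.16667
m(A) = -41/3 (m(A) = (⅙)*(-22) - 10 = -11/3 - 10 = -41/3)
(2353376 - 3877884)/(-3211519 + m(461)) = (2353376 - 3877884)/(-3211519 - 41/3) = -1524508/(-9634598/3) = -1524508*(-3/9634598) = 2286762/4817299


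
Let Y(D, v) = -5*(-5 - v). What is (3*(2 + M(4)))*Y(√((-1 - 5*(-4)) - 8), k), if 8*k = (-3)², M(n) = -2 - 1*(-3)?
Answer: 2205/8 ≈ 275.63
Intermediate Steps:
M(n) = 1 (M(n) = -2 + 3 = 1)
k = 9/8 (k = (⅛)*(-3)² = (⅛)*9 = 9/8 ≈ 1.1250)
Y(D, v) = 25 + 5*v
(3*(2 + M(4)))*Y(√((-1 - 5*(-4)) - 8), k) = (3*(2 + 1))*(25 + 5*(9/8)) = (3*3)*(25 + 45/8) = 9*(245/8) = 2205/8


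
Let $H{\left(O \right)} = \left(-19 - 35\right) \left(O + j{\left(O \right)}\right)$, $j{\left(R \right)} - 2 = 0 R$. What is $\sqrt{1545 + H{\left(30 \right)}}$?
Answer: $i \sqrt{183} \approx 13.528 i$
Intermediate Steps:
$j{\left(R \right)} = 2$ ($j{\left(R \right)} = 2 + 0 R = 2 + 0 = 2$)
$H{\left(O \right)} = -108 - 54 O$ ($H{\left(O \right)} = \left(-19 - 35\right) \left(O + 2\right) = - 54 \left(2 + O\right) = -108 - 54 O$)
$\sqrt{1545 + H{\left(30 \right)}} = \sqrt{1545 - 1728} = \sqrt{-183} = i \sqrt{183}$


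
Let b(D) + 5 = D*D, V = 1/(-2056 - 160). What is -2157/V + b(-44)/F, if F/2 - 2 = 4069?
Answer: 38918045435/8142 ≈ 4.7799e+6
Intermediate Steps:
F = 8142 (F = 4 + 2*4069 = 4 + 8138 = 8142)
V = -1/2216 (V = 1/(-2216) = -1/2216 ≈ -0.00045126)
b(D) = -5 + D**2 (b(D) = -5 + D*D = -5 + D**2)
-2157/V + b(-44)/F = -2157/(-1/2216) + (-5 + (-44)**2)/8142 = -2157*(-2216) + (-5 + 1936)*(1/8142) = 4779912 + 1931*(1/8142) = 4779912 + 1931/8142 = 38918045435/8142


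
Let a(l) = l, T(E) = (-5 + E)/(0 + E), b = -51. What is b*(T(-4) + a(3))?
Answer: -1071/4 ≈ -267.75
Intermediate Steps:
T(E) = (-5 + E)/E
b*(T(-4) + a(3)) = -51*((-5 - 4)/(-4) + 3) = -51*(-¼*(-9) + 3) = -51*(9/4 + 3) = -51*21/4 = -1071/4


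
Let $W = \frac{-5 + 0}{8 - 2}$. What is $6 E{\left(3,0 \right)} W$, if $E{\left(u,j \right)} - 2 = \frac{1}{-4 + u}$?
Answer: $-5$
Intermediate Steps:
$E{\left(u,j \right)} = 2 + \frac{1}{-4 + u}$
$W = - \frac{5}{6} \approx -0.83333$
$6 E{\left(3,0 \right)} W = 6 \frac{-7 + 2 \cdot 3}{-4 + 3} \left(- \frac{5}{6}\right) = 6 \frac{-7 + 6}{-1} \left(- \frac{5}{6}\right) = 6 \left(\left(-1\right) \left(-1\right)\right) \left(- \frac{5}{6}\right) = 6 \cdot 1 \left(- \frac{5}{6}\right) = 6 \left(- \frac{5}{6}\right) = -5$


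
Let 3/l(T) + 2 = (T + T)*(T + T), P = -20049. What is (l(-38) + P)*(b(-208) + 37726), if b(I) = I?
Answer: -2171596672557/2887 ≈ -7.5220e+8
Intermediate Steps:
l(T) = 3/(-2 + 4*T²) (l(T) = 3/(-2 + (T + T)*(T + T)) = 3/(-2 + (2*T)*(2*T)) = 3/(-2 + 4*T²))
(l(-38) + P)*(b(-208) + 37726) = (3/(2*(-1 + 2*(-38)²)) - 20049)*(-208 + 37726) = (3/(2*(-1 + 2*1444)) - 20049)*37518 = (3/(2*(-1 + 2888)) - 20049)*37518 = ((3/2)/2887 - 20049)*37518 = ((3/2)*(1/2887) - 20049)*37518 = (3/5774 - 20049)*37518 = -115762923/5774*37518 = -2171596672557/2887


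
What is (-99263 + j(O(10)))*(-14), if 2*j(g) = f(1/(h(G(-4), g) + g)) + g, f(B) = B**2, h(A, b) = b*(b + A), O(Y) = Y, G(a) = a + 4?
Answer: 16814305193/12100 ≈ 1.3896e+6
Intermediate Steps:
G(a) = 4 + a
h(A, b) = b*(A + b)
j(g) = g/2 + 1/(2*(g + g**2)**2) (j(g) = ((1/(g*((4 - 4) + g) + g))**2 + g)/2 = ((1/(g*(0 + g) + g))**2 + g)/2 = ((1/(g*g + g))**2 + g)/2 = ((1/(g**2 + g))**2 + g)/2 = ((1/(g + g**2))**2 + g)/2 = ((g + g**2)**(-2) + g)/2 = (g + (g + g**2)**(-2))/2 = g/2 + 1/(2*(g + g**2)**2))
(-99263 + j(O(10)))*(-14) = (-99263 + ((1/2)*10 + (1/2)/(10**2*(1 + 10)**2)))*(-14) = (-99263 + (5 + (1/2)*(1/100)/11**2))*(-14) = (-99263 + (5 + (1/2)*(1/100)*(1/121)))*(-14) = (-99263 + (5 + 1/24200))*(-14) = (-99263 + 121001/24200)*(-14) = -2402043599/24200*(-14) = 16814305193/12100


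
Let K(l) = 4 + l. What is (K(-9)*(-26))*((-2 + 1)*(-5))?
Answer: 650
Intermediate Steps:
(K(-9)*(-26))*((-2 + 1)*(-5)) = ((4 - 9)*(-26))*((-2 + 1)*(-5)) = (-5*(-26))*(-1*(-5)) = 130*5 = 650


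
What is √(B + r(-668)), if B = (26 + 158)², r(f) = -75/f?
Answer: √3776852461/334 ≈ 184.00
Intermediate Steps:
B = 33856 (B = 184² = 33856)
√(B + r(-668)) = √(33856 - 75/(-668)) = √(33856 - 75*(-1/668)) = √(33856 + 75/668) = √(22615883/668) = √3776852461/334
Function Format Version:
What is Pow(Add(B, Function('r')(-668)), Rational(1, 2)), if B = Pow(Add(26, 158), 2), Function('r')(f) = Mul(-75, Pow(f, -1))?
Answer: Mul(Rational(1, 334), Pow(3776852461, Rational(1, 2))) ≈ 184.00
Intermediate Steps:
B = 33856 (B = Pow(184, 2) = 33856)
Pow(Add(B, Function('r')(-668)), Rational(1, 2)) = Pow(Add(33856, Mul(-75, Pow(-668, -1))), Rational(1, 2)) = Pow(Add(33856, Mul(-75, Rational(-1, 668))), Rational(1, 2)) = Pow(Add(33856, Rational(75, 668)), Rational(1, 2)) = Pow(Rational(22615883, 668), Rational(1, 2)) = Mul(Rational(1, 334), Pow(3776852461, Rational(1, 2)))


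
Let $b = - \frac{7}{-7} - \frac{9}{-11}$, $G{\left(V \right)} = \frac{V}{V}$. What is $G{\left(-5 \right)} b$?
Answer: $\frac{20}{11} \approx 1.8182$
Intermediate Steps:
$G{\left(V \right)} = 1$
$b = \frac{20}{11}$ ($b = \left(-7\right) \left(- \frac{1}{7}\right) - - \frac{9}{11} = 1 + \frac{9}{11} = \frac{20}{11} \approx 1.8182$)
$G{\left(-5 \right)} b = 1 \cdot \frac{20}{11} = \frac{20}{11}$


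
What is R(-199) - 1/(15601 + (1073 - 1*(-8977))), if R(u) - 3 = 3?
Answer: 153905/25651 ≈ 6.0000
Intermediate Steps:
R(u) = 6 (R(u) = 3 + 3 = 6)
R(-199) - 1/(15601 + (1073 - 1*(-8977))) = 6 - 1/(15601 + (1073 - 1*(-8977))) = 6 - 1/(15601 + (1073 + 8977)) = 6 - 1/(15601 + 10050) = 6 - 1/25651 = 153905/25651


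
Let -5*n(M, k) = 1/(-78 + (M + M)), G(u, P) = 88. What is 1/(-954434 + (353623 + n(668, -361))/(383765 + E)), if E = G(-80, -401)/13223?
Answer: -31918760256070/30464320614472844193 ≈ -1.0477e-6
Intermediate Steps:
n(M, k) = -1/(5*(-78 + 2*M)) (n(M, k) = -1/(5*(-78 + (M + M))) = -1/(5*(-78 + 2*M)))
E = 88/13223 ≈ 0.0066551
1/(-954434 + (353623 + n(668, -361))/(383765 + E)) = 1/(-954434 + (353623 - 1/(-390 + 10*668))/(383765 + 88/13223)) = 1/(-954434 + (353623 - 1/(-390 + 6680))/(5074524683/13223)) = 1/(-954434 + (353623 - 1/6290)*(13223/5074524683)) = 1/(-954434 + (2224288669/6290)*(13223/5074524683)) = 1/(-954434 + 29411769070187/31918760256070) = 1/(-30464320614472844193/31918760256070) = -31918760256070/30464320614472844193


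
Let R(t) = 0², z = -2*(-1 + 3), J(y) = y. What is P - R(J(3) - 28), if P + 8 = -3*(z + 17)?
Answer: -47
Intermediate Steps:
z = -4 (z = -2*2 = -4)
R(t) = 0
P = -47 (P = -8 - 3*(-4 + 17) = -8 - 3*13 = -8 - 39 = -47)
P - R(J(3) - 28) = -47 - 1*0 = -47 + 0 = -47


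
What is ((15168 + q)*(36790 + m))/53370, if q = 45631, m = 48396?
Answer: 2589611807/26685 ≈ 97044.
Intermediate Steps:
((15168 + q)*(36790 + m))/53370 = ((15168 + 45631)*(36790 + 48396))/53370 = (60799*85186)*(1/53370) = 5179223614*(1/53370) = 2589611807/26685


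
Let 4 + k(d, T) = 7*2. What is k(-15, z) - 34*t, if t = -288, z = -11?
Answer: 9802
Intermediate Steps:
k(d, T) = 10 (k(d, T) = -4 + 7*2 = -4 + 14 = 10)
k(-15, z) - 34*t = 10 - 34*(-288) = 10 + 9792 = 9802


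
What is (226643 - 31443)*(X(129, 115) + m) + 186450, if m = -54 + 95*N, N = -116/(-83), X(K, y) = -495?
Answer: -6728099050/83 ≈ -8.1061e+7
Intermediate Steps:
N = 116/83 (N = -116*(-1/83) = 116/83 ≈ 1.3976)
m = 6538/83 (m = -54 + 95*(116/83) = -54 + 11020/83 = 6538/83 ≈ 78.771)
(226643 - 31443)*(X(129, 115) + m) + 186450 = (226643 - 31443)*(-495 + 6538/83) + 186450 = 195200*(-34547/83) + 186450 = -6743574400/83 + 186450 = -6728099050/83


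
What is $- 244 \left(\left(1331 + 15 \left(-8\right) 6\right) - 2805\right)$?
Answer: $535336$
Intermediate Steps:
$- 244 \left(\left(1331 + 15 \left(-8\right) 6\right) - 2805\right) = - 244 \left(\left(1331 - 720\right) - 2805\right) = - 244 \left(611 - 2805\right) = \left(-244\right) \left(-2194\right) = 535336$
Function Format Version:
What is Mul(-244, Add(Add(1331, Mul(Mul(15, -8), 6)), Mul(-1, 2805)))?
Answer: 535336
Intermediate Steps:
Mul(-244, Add(Add(1331, Mul(Mul(15, -8), 6)), Mul(-1, 2805))) = Mul(-244, Add(Add(1331, Mul(-120, 6)), -2805)) = Mul(-244, Add(Add(1331, -720), -2805)) = Mul(-244, Add(611, -2805)) = Mul(-244, -2194) = 535336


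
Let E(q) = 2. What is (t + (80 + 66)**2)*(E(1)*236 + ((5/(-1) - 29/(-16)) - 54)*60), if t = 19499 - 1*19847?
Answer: -62049554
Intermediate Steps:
t = -348 (t = 19499 - 19847 = -348)
(t + (80 + 66)**2)*(E(1)*236 + ((5/(-1) - 29/(-16)) - 54)*60) = (-348 + (80 + 66)**2)*(2*236 + ((5/(-1) - 29/(-16)) - 54)*60) = (-348 + 146**2)*(472 + ((5*(-1) - 29*(-1/16)) - 54)*60) = (-348 + 21316)*(472 + ((-5 + 29/16) - 54)*60) = 20968*(472 + (-51/16 - 54)*60) = 20968*(472 - 915/16*60) = 20968*(472 - 13725/4) = 20968*(-11837/4) = -62049554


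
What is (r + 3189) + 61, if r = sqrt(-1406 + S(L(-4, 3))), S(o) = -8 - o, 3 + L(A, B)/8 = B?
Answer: 3250 + I*sqrt(1414) ≈ 3250.0 + 37.603*I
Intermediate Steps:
L(A, B) = -24 + 8*B
r = I*sqrt(1414) (r = sqrt(-1406 + (-8 - (-24 + 8*3))) = sqrt(-1406 + (-8 - (-24 + 24))) = sqrt(-1406 + (-8 - 1*0)) = sqrt(-1406 + (-8 + 0)) = sqrt(-1406 - 8) = sqrt(-1414) = I*sqrt(1414) ≈ 37.603*I)
(r + 3189) + 61 = (I*sqrt(1414) + 3189) + 61 = (3189 + I*sqrt(1414)) + 61 = 3250 + I*sqrt(1414)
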